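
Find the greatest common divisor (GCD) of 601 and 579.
1

Using the Euclidean algorithm:
601 = 1 × 579 + 22
579 = 26 × 22 + 7
22 = 3 × 7 + 1
7 = 7 × 1 + 0

GCD(601, 579) = 1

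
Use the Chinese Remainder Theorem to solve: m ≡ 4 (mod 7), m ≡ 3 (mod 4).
M = 7 × 4 = 28. M₁ = 4, y₁ ≡ 2 (mod 7). M₂ = 7, y₂ ≡ 3 (mod 4). m = 4×4×2 + 3×7×3 ≡ 11 (mod 28)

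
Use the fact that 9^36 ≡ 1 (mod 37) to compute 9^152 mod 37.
By Fermat: 9^{36} ≡ 1 (mod 37). 152 = 4×36 + 8. So 9^{152} ≡ 9^{8} ≡ 33 (mod 37)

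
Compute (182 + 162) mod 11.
3

(182 + 162) = 344
344 mod 11 = 3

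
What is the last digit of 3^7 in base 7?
7 = 4 + 2 + 1 (binary 111). Repeated squaring mod 7: 3^1 ≡ 3; 3^2 ≡ 3² = 9 ≡ 2; 3^4 ≡ 2² = 4 ≡ 4. Multiply: 3^7 = 3^4 × 3^2 × 3^1 ≡ 4 × 2 × 3 (mod 7): 4 × 2 = 8 ≡ 1; 1 × 3 = 3 ≡ 3. So 3^7 ≡ 3 (mod 7).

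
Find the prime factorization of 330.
2 × 3 × 5 × 11

Divide by primes starting from smallest:
330 ÷ 2 = 165
165 ÷ 3 = 55
55 ÷ 5 = 11
11 ÷ 11 = 1

330 = 2 × 3 × 5 × 11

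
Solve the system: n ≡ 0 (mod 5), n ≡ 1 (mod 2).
M = 5 × 2 = 10. M₁ = 2, y₁ ≡ 3 (mod 5). M₂ = 5, y₂ ≡ 1 (mod 2). n = 0×2×3 + 1×5×1 ≡ 5 (mod 10)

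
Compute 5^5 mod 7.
5 = 4 + 1 (binary 101). Repeated squaring mod 7: 5^1 ≡ 5; 5^2 ≡ 5² = 25 ≡ 4; 5^4 ≡ 4² = 16 ≡ 2. Multiply: 5^5 = 5^4 × 5^1 ≡ 2 × 5 (mod 7): 2 × 5 = 10 ≡ 3. So 5^5 ≡ 3 (mod 7).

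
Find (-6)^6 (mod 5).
(-6) ≡ 4 (mod 5). 6 = 4 + 2 (binary 110). Repeated squaring mod 5: 4^1 ≡ 4; 4^2 ≡ 4² = 16 ≡ 1; 4^4 ≡ 1² = 1 ≡ 1. Multiply: (-6)^6 ≡ 4^4 × 4^2 ≡ 1 × 1 (mod 5): 1 × 1 = 1 ≡ 1. So (-6)^6 ≡ 1 (mod 5).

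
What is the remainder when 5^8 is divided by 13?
8 = 8 (binary 1000). Repeated squaring mod 13: 5^1 ≡ 5; 5^2 ≡ 5² = 25 ≡ 12; 5^4 ≡ 12² = 144 ≡ 1; 5^8 ≡ 1² = 1 ≡ 1. So 5^8 ≡ 1 (mod 13).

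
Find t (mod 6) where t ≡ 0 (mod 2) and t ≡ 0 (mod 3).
M = 2 × 3 = 6. M₁ = 3, y₁ ≡ 1 (mod 2). M₂ = 2, y₂ ≡ 2 (mod 3). t = 0×3×1 + 0×2×2 ≡ 0 (mod 6)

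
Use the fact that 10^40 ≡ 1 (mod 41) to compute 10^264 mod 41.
By Fermat: 10^{40} ≡ 1 (mod 41). 264 = 6×40 + 24. So 10^{264} ≡ 10^{24} ≡ 37 (mod 41)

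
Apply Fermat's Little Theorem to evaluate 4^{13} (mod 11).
9

By Fermat's Little Theorem, a^(p-1) ≡ 1 (mod p) for prime p and gcd(a, p) = 1
Here p = 11, so 4^10 ≡ 1 (mod 11)
We can reduce the exponent: 13 mod 10 = 3
So 4^13 ≡ 4^3 (mod 11)
Computing: 4^3 mod 11 = 9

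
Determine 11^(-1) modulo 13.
11^(-1) ≡ 6 (mod 13). Verification: 11 × 6 = 66 ≡ 1 (mod 13)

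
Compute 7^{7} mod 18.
7

Using successive squaring:
Binary expansion of 7: 111
Powers of 7 mod 18 (each is the square of the previous):
  7^1 ≡ 7 (mod 18)
  7^2 ≡ 7² = 49 ≡ 13 (mod 18)
  7^4 ≡ 13² = 169 ≡ 7 (mod 18)
7 = 4 + 2 + 1, so 7^7 = 7^4 × 7^2 × 7^1 ≡ 7 × 13 × 7 (mod 18)
Multiplying step by step:
  7 × 13 = 91 ≡ 1 (mod 18)
  1 × 7 = 7 ≡ 7 (mod 18)
Result: 7^7 ≡ 7 (mod 18)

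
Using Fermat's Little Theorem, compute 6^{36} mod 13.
1

By Fermat's Little Theorem, a^(p-1) ≡ 1 (mod p) for prime p and gcd(a, p) = 1
Here p = 13, so 6^12 ≡ 1 (mod 13)
We can reduce the exponent: 36 mod 12 = 0
So 6^36 ≡ 6^0 (mod 13)
Computing: 6^0 mod 13 = 1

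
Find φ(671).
600

Prime factorization: 671 = 11 × 61
Using the formula φ(n) = n × Π(1 - 1/p) for each prime factor p:
φ(671) = 671 × (1 - 1/11) × (1 - 1/61)
φ(671) = 600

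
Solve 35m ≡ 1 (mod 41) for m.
35^(-1) ≡ 34 (mod 41). Verification: 35 × 34 = 1190 ≡ 1 (mod 41)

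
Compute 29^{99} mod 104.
53

Using successive squaring:
Binary expansion of 99: 1100011
Powers of 29 mod 104 (each is the square of the previous):
  29^1 ≡ 29 (mod 104)
  29^2 ≡ 29² = 841 ≡ 9 (mod 104)
  29^4 ≡ 9² = 81 ≡ 81 (mod 104)
  29^8 ≡ 81² = 6561 ≡ 9 (mod 104)
  29^16 ≡ 9² = 81 ≡ 81 (mod 104)
  29^32 ≡ 81² = 6561 ≡ 9 (mod 104)
  29^64 ≡ 9² = 81 ≡ 81 (mod 104)
99 = 64 + 32 + 2 + 1, so 29^99 = 29^64 × 29^32 × 29^2 × 29^1 ≡ 81 × 9 × 9 × 29 (mod 104)
Multiplying step by step:
  81 × 9 = 729 ≡ 1 (mod 104)
  1 × 9 = 9 ≡ 9 (mod 104)
  9 × 29 = 261 ≡ 53 (mod 104)
Result: 29^99 ≡ 53 (mod 104)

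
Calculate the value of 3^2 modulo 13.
2 = 2 (binary 10). Repeated squaring mod 13: 3^1 ≡ 3; 3^2 ≡ 3² = 9 ≡ 9. So 3^2 ≡ 9 (mod 13).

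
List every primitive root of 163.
Primitive roots mod 163: {2, 3, 7, 11, 12, 18, 19, 20, 29, 32, 42, 44, 45, 50, 52, 63, 66, 67, 68, 70, 72, 73, 75, 76, 79, 80, 82, 89, 92, 94, 101, 103, 106, 107, 108, 109, 112, 114, 116, 117, 120, 122, 124, 128, 129, 130, 137, 139, 147, 148, 149, 153, 154, 159}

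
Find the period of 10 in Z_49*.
Powers of 10 mod 49: 10^1≡10, 10^2≡2, 10^3≡20, 10^4≡4, 10^5≡40, 10^6≡8, 10^7≡31, 10^8≡16, 10^9≡13, 10^10≡32, 10^11≡26, 10^12≡15, 10^13≡3, 10^14≡30, 10^15≡6, 10^16≡11, 10^17≡12, 10^18≡22, 10^19≡24, 10^20≡44, 10^21≡48, 10^22≡39, 10^23≡47, 10^24≡29, 10^25≡45, 10^26≡9, 10^27≡41, 10^28≡18, 10^29≡33, 10^30≡36, 10^31≡17, 10^32≡23, 10^33≡34, 10^34≡46, 10^35≡19, 10^36≡43, 10^37≡38, 10^38≡37, 10^39≡27, 10^40≡25, 10^41≡5, 10^42≡1. Order = 42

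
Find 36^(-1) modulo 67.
54

Using Extended Euclidean Algorithm:
gcd(36, 67) = 1
Bezout coefficients: 36 × -13 + 67 × 7 = 1
So 36 × -13 ≡ 1 (mod 67)
The inverse is -13 mod 67 = 54
Verification: 36 × 54 = 1944 = 29 × 67 + 1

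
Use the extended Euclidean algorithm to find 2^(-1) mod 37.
Extended GCD: 2(-18) + 37(1) = 1. So 2^(-1) ≡ 19 ≡ 19 (mod 37). Verify: 2 × 19 = 38 ≡ 1 (mod 37)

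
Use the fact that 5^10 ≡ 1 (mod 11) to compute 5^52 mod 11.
By Fermat: 5^{10} ≡ 1 (mod 11). 52 = 5×10 + 2. So 5^{52} ≡ 5^{2} ≡ 3 (mod 11)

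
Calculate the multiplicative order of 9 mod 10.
Powers of 9 mod 10: 9^1≡9, 9^2≡1. Order = 2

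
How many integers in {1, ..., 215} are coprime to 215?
168

Prime factorization: 215 = 5 × 43
Using the formula φ(n) = n × Π(1 - 1/p) for each prime factor p:
φ(215) = 215 × (1 - 1/5) × (1 - 1/43)
φ(215) = 168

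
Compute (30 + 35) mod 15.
5

(30 + 35) = 65
65 mod 15 = 5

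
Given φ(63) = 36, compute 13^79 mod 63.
By Euler: 13^{36} ≡ 1 (mod 63) since gcd(13, 63) = 1. 79 = 2×36 + 7. So 13^{79} ≡ 13^{7} ≡ 13 (mod 63)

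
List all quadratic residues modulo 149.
QRs mod 149: {1, 4, 5, 6, 7, 9, 16, 17, 19, 20, 22, 24, 25, 26, 28, 29, 30, 31, 33, 35, 36, 37, 39, 42, 45, 46, 47, 49, 53, 54, 61, 63, 64, 67, 68, 69, 73, 76, 80, 81, 82, 85, 86, 88, 95, 96, 100, 102, 103, 104, 107, 110, 112, 113, 114, 116, 118, 119, 120, 121, 123, 124, 125, 127, 129, 130, 132, 133, 140, 142, 143, 144, 145, 148}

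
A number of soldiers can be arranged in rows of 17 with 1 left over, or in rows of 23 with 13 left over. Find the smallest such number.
M = 17 × 23 = 391. M₁ = 23, y₁ ≡ 3 (mod 17). M₂ = 17, y₂ ≡ 19 (mod 23). n = 1×23×3 + 13×17×19 ≡ 358 (mod 391). The smallest positive such number is 358.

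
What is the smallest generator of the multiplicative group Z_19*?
p - 1 = 18 has prime divisors 2, 3. h is a primitive root mod 19 iff h^(18/q) ≢ 1 (mod 19) for each such q.
h = 2: 2^9 ≡ 18, 2^6 ≡ 7 (mod 19); none is 1, so 2 has order 18 and is a primitive root.
The smallest primitive root mod 19 is g = 2.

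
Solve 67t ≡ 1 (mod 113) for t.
27

Using Extended Euclidean Algorithm:
gcd(67, 113) = 1
Bezout coefficients: 67 × 27 + 113 × -16 = 1
So 67 × 27 ≡ 1 (mod 113)
The inverse is 27 mod 113 = 27
Verification: 67 × 27 = 1809 = 16 × 113 + 1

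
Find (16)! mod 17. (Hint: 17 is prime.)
By Wilson's theorem, (16)! ≡ -1 ≡ 16 (mod 17)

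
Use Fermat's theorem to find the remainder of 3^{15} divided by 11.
1

By Fermat's Little Theorem, a^(p-1) ≡ 1 (mod p) for prime p and gcd(a, p) = 1
Here p = 11, so 3^10 ≡ 1 (mod 11)
We can reduce the exponent: 15 mod 10 = 5
So 3^15 ≡ 3^5 (mod 11)
Computing: 3^5 mod 11 = 1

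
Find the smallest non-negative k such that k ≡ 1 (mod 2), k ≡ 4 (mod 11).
15

Using the Chinese Remainder Theorem:
M = product of moduli = 22
For equation 1: M_1 = 11, 11 ≡ 1 (mod 2), inverse of 11 mod 2 is 1 (check: 1 × 1 = 1 ≡ 1 (mod 2))
For equation 2: M_2 = 2, 2 ≡ 2 (mod 11), inverse of 2 mod 11 is 6 (check: 2 × 6 = 12 ≡ 1 (mod 11))
Combine: k ≡ Σ r_i×M_i×(M_i⁻¹ mod m_i) = 1×11×1 + 4×2×6 = 11 + 48 = 59
59 mod 22 = 15
k ≡ 15 (mod 22)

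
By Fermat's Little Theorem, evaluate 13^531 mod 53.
By Fermat: 13^{52} ≡ 1 (mod 53). 531 ≡ 11 (mod 52). So 13^{531} ≡ 13^{11} ≡ 16 (mod 53)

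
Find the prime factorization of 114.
2 × 3 × 19

Divide by primes starting from smallest:
114 ÷ 2 = 57
57 ÷ 3 = 19
19 ÷ 19 = 1

114 = 2 × 3 × 19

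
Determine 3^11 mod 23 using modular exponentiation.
Using repeated squaring. 11 = 8 + 2 + 1 (binary 1011). Repeated squaring mod 23: 3^1 ≡ 3; 3^2 ≡ 3² = 9 ≡ 9; 3^4 ≡ 9² = 81 ≡ 12; 3^8 ≡ 12² = 144 ≡ 6. Multiply: 3^11 = 3^8 × 3^2 × 3^1 ≡ 6 × 9 × 3 (mod 23): 6 × 9 = 54 ≡ 8; 8 × 3 = 24 ≡ 1. So 3^11 ≡ 1 (mod 23).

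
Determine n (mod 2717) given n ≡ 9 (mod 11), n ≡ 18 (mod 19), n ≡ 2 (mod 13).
1120

Using the Chinese Remainder Theorem:
M = product of moduli = 2717
For equation 1: M_1 = 247, 247 ≡ 5 (mod 11), inverse of 247 mod 11 is 9 (check: 5 × 9 = 45 ≡ 1 (mod 11))
For equation 2: M_2 = 143, 143 ≡ 10 (mod 19), inverse of 143 mod 19 is 2 (check: 10 × 2 = 20 ≡ 1 (mod 19))
For equation 3: M_3 = 209, 209 ≡ 1 (mod 13), inverse of 209 mod 13 is 1 (check: 1 × 1 = 1 ≡ 1 (mod 13))
Combine: n ≡ Σ r_i×M_i×(M_i⁻¹ mod m_i) = 9×247×9 + 18×143×2 + 2×209×1 = 20007 + 5148 + 418 = 25573
25573 mod 2717 = 1120
n ≡ 1120 (mod 2717)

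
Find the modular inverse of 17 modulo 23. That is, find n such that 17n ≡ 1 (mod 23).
19

Using Extended Euclidean Algorithm:
gcd(17, 23) = 1
Bezout coefficients: 17 × -4 + 23 × 3 = 1
So 17 × -4 ≡ 1 (mod 23)
The inverse is -4 mod 23 = 19
Verification: 17 × 19 = 323 = 14 × 23 + 1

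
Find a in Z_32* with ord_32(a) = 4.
7 has order 4 mod 32 since 7^{4} ≡ 1 (mod 32) and no smaller power works.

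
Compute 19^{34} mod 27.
19

Using successive squaring:
Binary expansion of 34: 100010
Powers of 19 mod 27 (each is the square of the previous):
  19^1 ≡ 19 (mod 27)
  19^2 ≡ 19² = 361 ≡ 10 (mod 27)
  19^4 ≡ 10² = 100 ≡ 19 (mod 27)
  19^8 ≡ 19² = 361 ≡ 10 (mod 27)
  19^16 ≡ 10² = 100 ≡ 19 (mod 27)
  19^32 ≡ 19² = 361 ≡ 10 (mod 27)
34 = 32 + 2, so 19^34 = 19^32 × 19^2 ≡ 10 × 10 (mod 27)
Multiplying step by step:
  10 × 10 = 100 ≡ 19 (mod 27)
Result: 19^34 ≡ 19 (mod 27)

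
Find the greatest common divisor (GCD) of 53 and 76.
1

Using the Euclidean algorithm:
53 = 0 × 76 + 53
76 = 1 × 53 + 23
53 = 2 × 23 + 7
23 = 3 × 7 + 2
7 = 3 × 2 + 1
2 = 2 × 1 + 0

GCD(53, 76) = 1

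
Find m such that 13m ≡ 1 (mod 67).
13^(-1) ≡ 31 (mod 67). Verification: 13 × 31 = 403 ≡ 1 (mod 67)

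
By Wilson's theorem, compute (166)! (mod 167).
By Wilson's theorem, (166)! ≡ -1 ≡ 166 (mod 167)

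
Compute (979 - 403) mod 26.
4

(979 - 403) = 576
576 mod 26 = 4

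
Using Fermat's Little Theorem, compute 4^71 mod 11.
By Fermat: 4^{10} ≡ 1 (mod 11). 71 = 7×10 + 1. So 4^{71} ≡ 4^{1} ≡ 4 (mod 11)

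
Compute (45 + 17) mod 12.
2

(45 + 17) = 62
62 mod 12 = 2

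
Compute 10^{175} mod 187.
131

Using successive squaring:
Binary expansion of 175: 10101111
Powers of 10 mod 187 (each is the square of the previous):
  10^1 ≡ 10 (mod 187)
  10^2 ≡ 10² = 100 ≡ 100 (mod 187)
  10^4 ≡ 100² = 10000 ≡ 89 (mod 187)
  10^8 ≡ 89² = 7921 ≡ 67 (mod 187)
  10^16 ≡ 67² = 4489 ≡ 1 (mod 187)
  10^32 ≡ 1² = 1 ≡ 1 (mod 187)
  10^64 ≡ 1² = 1 ≡ 1 (mod 187)
  10^128 ≡ 1² = 1 ≡ 1 (mod 187)
175 = 128 + 32 + 8 + 4 + 2 + 1, so 10^175 = 10^128 × 10^32 × 10^8 × 10^4 × 10^2 × 10^1 ≡ 1 × 1 × 67 × 89 × 100 × 10 (mod 187)
Multiplying step by step:
  1 × 1 = 1 ≡ 1 (mod 187)
  1 × 67 = 67 ≡ 67 (mod 187)
  67 × 89 = 5963 ≡ 166 (mod 187)
  166 × 100 = 16600 ≡ 144 (mod 187)
  144 × 10 = 1440 ≡ 131 (mod 187)
Result: 10^175 ≡ 131 (mod 187)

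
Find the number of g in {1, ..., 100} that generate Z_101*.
Number of primitive roots mod 101 = φ(100) = 40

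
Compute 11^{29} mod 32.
27

Using successive squaring:
Binary expansion of 29: 11101
Powers of 11 mod 32 (each is the square of the previous):
  11^1 ≡ 11 (mod 32)
  11^2 ≡ 11² = 121 ≡ 25 (mod 32)
  11^4 ≡ 25² = 625 ≡ 17 (mod 32)
  11^8 ≡ 17² = 289 ≡ 1 (mod 32)
  11^16 ≡ 1² = 1 ≡ 1 (mod 32)
29 = 16 + 8 + 4 + 1, so 11^29 = 11^16 × 11^8 × 11^4 × 11^1 ≡ 1 × 1 × 17 × 11 (mod 32)
Multiplying step by step:
  1 × 1 = 1 ≡ 1 (mod 32)
  1 × 17 = 17 ≡ 17 (mod 32)
  17 × 11 = 187 ≡ 27 (mod 32)
Result: 11^29 ≡ 27 (mod 32)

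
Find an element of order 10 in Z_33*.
7 has order 10 mod 33 since 7^{10} ≡ 1 (mod 33) and no smaller power works.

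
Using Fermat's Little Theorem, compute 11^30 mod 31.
By Fermat's Little Theorem, 11^{30} ≡ 1 (mod 31) since 31 is prime and gcd(11, 31) = 1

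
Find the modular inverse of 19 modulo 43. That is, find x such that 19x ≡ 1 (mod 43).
34

Using Extended Euclidean Algorithm:
gcd(19, 43) = 1
Bezout coefficients: 19 × -9 + 43 × 4 = 1
So 19 × -9 ≡ 1 (mod 43)
The inverse is -9 mod 43 = 34
Verification: 19 × 34 = 646 = 15 × 43 + 1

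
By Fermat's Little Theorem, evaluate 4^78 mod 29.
By Fermat: 4^{28} ≡ 1 (mod 29). 78 = 2×28 + 22. So 4^{78} ≡ 4^{22} ≡ 25 (mod 29)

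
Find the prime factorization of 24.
2^3 × 3

Divide by primes starting from smallest:
24 ÷ 2 = 12
12 ÷ 2 = 6
6 ÷ 2 = 3
3 ÷ 3 = 1

24 = 2^3 × 3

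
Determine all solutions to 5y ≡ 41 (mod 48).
37

Since gcd(5, 48) = 1 divides 41, a solution exists.
Multiply both sides by the inverse of 5 mod 48:
  5^(-1) mod 48 = 29
  x ≡ 29 × 41 ≡ 1189 ≡ 37 (mod 48)
Verification: 5 × 37 = 185 = 3 × 48 + 41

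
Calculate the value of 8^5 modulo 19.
5 = 4 + 1 (binary 101). Repeated squaring mod 19: 8^1 ≡ 8; 8^2 ≡ 8² = 64 ≡ 7; 8^4 ≡ 7² = 49 ≡ 11. Multiply: 8^5 = 8^4 × 8^1 ≡ 11 × 8 (mod 19): 11 × 8 = 88 ≡ 12. So 8^5 ≡ 12 (mod 19).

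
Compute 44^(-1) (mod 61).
43

Using Extended Euclidean Algorithm:
gcd(44, 61) = 1
Bezout coefficients: 44 × -18 + 61 × 13 = 1
So 44 × -18 ≡ 1 (mod 61)
The inverse is -18 mod 61 = 43
Verification: 44 × 43 = 1892 = 31 × 61 + 1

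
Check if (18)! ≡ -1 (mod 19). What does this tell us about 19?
(18)! mod 19 = 18. Since this equals -1 (mod 19), Wilson confirms 19 is prime.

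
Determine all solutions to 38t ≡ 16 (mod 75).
32

Since gcd(38, 75) = 1 divides 16, a solution exists.
Multiply both sides by the inverse of 38 mod 75:
  38^(-1) mod 75 = 2
  x ≡ 2 × 16 ≡ 32 ≡ 32 (mod 75)
Verification: 38 × 32 = 1216 = 16 × 75 + 16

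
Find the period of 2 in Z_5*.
Powers of 2 mod 5: 2^1≡2, 2^2≡4, 2^3≡3, 2^4≡1. Order = 4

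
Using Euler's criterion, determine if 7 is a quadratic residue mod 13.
By Euler's criterion: 7^{6} ≡ 12 (mod 13). Since this equals -1 (≡ 12), 7 is not a QR.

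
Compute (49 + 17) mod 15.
6

(49 + 17) = 66
66 mod 15 = 6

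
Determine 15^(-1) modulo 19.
15^(-1) ≡ 14 (mod 19). Verification: 15 × 14 = 210 ≡ 1 (mod 19)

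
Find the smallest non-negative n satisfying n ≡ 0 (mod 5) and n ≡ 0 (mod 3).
M = 5 × 3 = 15. M₁ = 3, y₁ ≡ 2 (mod 5). M₂ = 5, y₂ ≡ 2 (mod 3). n = 0×3×2 + 0×5×2 ≡ 0 (mod 15)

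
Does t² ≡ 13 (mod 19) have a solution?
By Euler's criterion: 13^{9} ≡ 18 (mod 19). Since this equals -1 (≡ 18), 13 is not a QR.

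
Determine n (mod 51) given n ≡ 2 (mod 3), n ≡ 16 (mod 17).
50

Using the Chinese Remainder Theorem:
M = product of moduli = 51
For equation 1: M_1 = 17, 17 ≡ 2 (mod 3), inverse of 17 mod 3 is 2 (check: 2 × 2 = 4 ≡ 1 (mod 3))
For equation 2: M_2 = 3, 3 ≡ 3 (mod 17), inverse of 3 mod 17 is 6 (check: 3 × 6 = 18 ≡ 1 (mod 17))
Combine: n ≡ Σ r_i×M_i×(M_i⁻¹ mod m_i) = 2×17×2 + 16×3×6 = 68 + 288 = 356
356 mod 51 = 50
n ≡ 50 (mod 51)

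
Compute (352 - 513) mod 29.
13

(352 - 513) = -161
-161 mod 29 = 13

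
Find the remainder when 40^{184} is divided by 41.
By Fermat: 40^{40} ≡ 1 (mod 41). 184 = 4×40 + 24. So 40^{184} ≡ 40^{24} ≡ 1 (mod 41)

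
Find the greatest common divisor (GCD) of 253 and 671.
11

Using the Euclidean algorithm:
253 = 0 × 671 + 253
671 = 2 × 253 + 165
253 = 1 × 165 + 88
165 = 1 × 88 + 77
88 = 1 × 77 + 11
77 = 7 × 11 + 0

GCD(253, 671) = 11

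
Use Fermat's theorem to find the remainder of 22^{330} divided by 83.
69

By Fermat's Little Theorem, a^(p-1) ≡ 1 (mod p) for prime p and gcd(a, p) = 1
Here p = 83, so 22^82 ≡ 1 (mod 83)
We can reduce the exponent: 330 mod 82 = 2
So 22^330 ≡ 22^2 (mod 83)
Computing: 22^2 mod 83 = 69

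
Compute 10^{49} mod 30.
10

Using successive squaring:
Binary expansion of 49: 110001
Powers of 10 mod 30 (each is the square of the previous):
  10^1 ≡ 10 (mod 30)
  10^2 ≡ 10² = 100 ≡ 10 (mod 30)
  10^4 ≡ 10² = 100 ≡ 10 (mod 30)
  10^8 ≡ 10² = 100 ≡ 10 (mod 30)
  10^16 ≡ 10² = 100 ≡ 10 (mod 30)
  10^32 ≡ 10² = 100 ≡ 10 (mod 30)
49 = 32 + 16 + 1, so 10^49 = 10^32 × 10^16 × 10^1 ≡ 10 × 10 × 10 (mod 30)
Multiplying step by step:
  10 × 10 = 100 ≡ 10 (mod 30)
  10 × 10 = 100 ≡ 10 (mod 30)
Result: 10^49 ≡ 10 (mod 30)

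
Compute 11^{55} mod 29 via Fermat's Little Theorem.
8

By Fermat's Little Theorem, a^(p-1) ≡ 1 (mod p) for prime p and gcd(a, p) = 1
Here p = 29, so 11^28 ≡ 1 (mod 29)
We can reduce the exponent: 55 mod 28 = 27
So 11^55 ≡ 11^27 (mod 29)
Computing: 11^27 mod 29 = 8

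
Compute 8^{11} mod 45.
17

Using successive squaring:
Binary expansion of 11: 1011
Powers of 8 mod 45 (each is the square of the previous):
  8^1 ≡ 8 (mod 45)
  8^2 ≡ 8² = 64 ≡ 19 (mod 45)
  8^4 ≡ 19² = 361 ≡ 1 (mod 45)
  8^8 ≡ 1² = 1 ≡ 1 (mod 45)
11 = 8 + 2 + 1, so 8^11 = 8^8 × 8^2 × 8^1 ≡ 1 × 19 × 8 (mod 45)
Multiplying step by step:
  1 × 19 = 19 ≡ 19 (mod 45)
  19 × 8 = 152 ≡ 17 (mod 45)
Result: 8^11 ≡ 17 (mod 45)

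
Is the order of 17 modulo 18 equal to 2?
Yes, ord_18(17) = 2.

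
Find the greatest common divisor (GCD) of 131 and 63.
1

Using the Euclidean algorithm:
131 = 2 × 63 + 5
63 = 12 × 5 + 3
5 = 1 × 3 + 2
3 = 1 × 2 + 1
2 = 2 × 1 + 0

GCD(131, 63) = 1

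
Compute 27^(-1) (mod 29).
14

Using Extended Euclidean Algorithm:
gcd(27, 29) = 1
Bezout coefficients: 27 × 14 + 29 × -13 = 1
So 27 × 14 ≡ 1 (mod 29)
The inverse is 14 mod 29 = 14
Verification: 27 × 14 = 378 = 13 × 29 + 1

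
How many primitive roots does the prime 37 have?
Number of primitive roots mod 37 = φ(36) = 12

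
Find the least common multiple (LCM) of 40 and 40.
40

First find GCD(40, 40) using the Euclidean algorithm:
40 = 1 × 40 + 0
GCD(40, 40) = 40

LCM formula: LCM(a, b) = (a × b) / GCD(a, b)
LCM(40, 40) = (40 × 40) / 40
LCM(40, 40) = 1600 / 40
LCM(40, 40) = 40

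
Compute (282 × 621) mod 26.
12

(282 × 621) = 175122
175122 mod 26 = 12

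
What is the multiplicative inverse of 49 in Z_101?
33

Using Extended Euclidean Algorithm:
gcd(49, 101) = 1
Bezout coefficients: 49 × 33 + 101 × -16 = 1
So 49 × 33 ≡ 1 (mod 101)
The inverse is 33 mod 101 = 33
Verification: 49 × 33 = 1617 = 16 × 101 + 1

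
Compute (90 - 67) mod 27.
23

(90 - 67) = 23
23 mod 27 = 23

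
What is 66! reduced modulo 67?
By Wilson's theorem, (66)! ≡ -1 ≡ 66 (mod 67)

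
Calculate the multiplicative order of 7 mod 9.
Powers of 7 mod 9: 7^1≡7, 7^2≡4, 7^3≡1. Order = 3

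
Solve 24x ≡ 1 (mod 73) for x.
70

Using Extended Euclidean Algorithm:
gcd(24, 73) = 1
Bezout coefficients: 24 × -3 + 73 × 1 = 1
So 24 × -3 ≡ 1 (mod 73)
The inverse is -3 mod 73 = 70
Verification: 24 × 70 = 1680 = 23 × 73 + 1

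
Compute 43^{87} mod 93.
58

Using successive squaring:
Binary expansion of 87: 1010111
Powers of 43 mod 93 (each is the square of the previous):
  43^1 ≡ 43 (mod 93)
  43^2 ≡ 43² = 1849 ≡ 82 (mod 93)
  43^4 ≡ 82² = 6724 ≡ 28 (mod 93)
  43^8 ≡ 28² = 784 ≡ 40 (mod 93)
  43^16 ≡ 40² = 1600 ≡ 19 (mod 93)
  43^32 ≡ 19² = 361 ≡ 82 (mod 93)
  43^64 ≡ 82² = 6724 ≡ 28 (mod 93)
87 = 64 + 16 + 4 + 2 + 1, so 43^87 = 43^64 × 43^16 × 43^4 × 43^2 × 43^1 ≡ 28 × 19 × 28 × 82 × 43 (mod 93)
Multiplying step by step:
  28 × 19 = 532 ≡ 67 (mod 93)
  67 × 28 = 1876 ≡ 16 (mod 93)
  16 × 82 = 1312 ≡ 10 (mod 93)
  10 × 43 = 430 ≡ 58 (mod 93)
Result: 43^87 ≡ 58 (mod 93)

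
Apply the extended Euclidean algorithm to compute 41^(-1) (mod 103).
Extended GCD: 41(-5) + 103(2) = 1. So 41^(-1) ≡ 98 ≡ 98 (mod 103). Verify: 41 × 98 = 4018 ≡ 1 (mod 103)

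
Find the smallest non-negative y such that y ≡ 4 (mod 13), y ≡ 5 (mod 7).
82

Using the Chinese Remainder Theorem:
M = product of moduli = 91
For equation 1: M_1 = 7, 7 ≡ 7 (mod 13), inverse of 7 mod 13 is 2 (check: 7 × 2 = 14 ≡ 1 (mod 13))
For equation 2: M_2 = 13, 13 ≡ 6 (mod 7), inverse of 13 mod 7 is 6 (check: 6 × 6 = 36 ≡ 1 (mod 7))
Combine: y ≡ Σ r_i×M_i×(M_i⁻¹ mod m_i) = 4×7×2 + 5×13×6 = 56 + 390 = 446
446 mod 91 = 82
y ≡ 82 (mod 91)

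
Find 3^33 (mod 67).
Using repeated squaring. 33 = 32 + 1 (binary 100001). Repeated squaring mod 67: 3^1 ≡ 3; 3^2 ≡ 3² = 9 ≡ 9; 3^4 ≡ 9² = 81 ≡ 14; 3^8 ≡ 14² = 196 ≡ 62; 3^16 ≡ 62² = 3844 ≡ 25; 3^32 ≡ 25² = 625 ≡ 22. Multiply: 3^33 = 3^32 × 3^1 ≡ 22 × 3 (mod 67): 22 × 3 = 66 ≡ 66. So 3^33 ≡ 66 (mod 67).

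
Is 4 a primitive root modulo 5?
p - 1 = 4 has prime divisors 2. Check 4^(4/q) mod 5 for each: 4^(4/2) = 4^2 ≡ 1 (mod 5). Since 4^2 ≡ 1 (mod 5), the order of 4 divides 2 (in fact the order is 2) ≠ 4, so it is not a primitive root.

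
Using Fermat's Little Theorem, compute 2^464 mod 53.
By Fermat: 2^{52} ≡ 1 (mod 53). 464 = 8×52 + 48. So 2^{464} ≡ 2^{48} ≡ 10 (mod 53)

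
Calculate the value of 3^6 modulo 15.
6 = 4 + 2 (binary 110). Repeated squaring mod 15: 3^1 ≡ 3; 3^2 ≡ 3² = 9 ≡ 9; 3^4 ≡ 9² = 81 ≡ 6. Multiply: 3^6 = 3^4 × 3^2 ≡ 6 × 9 (mod 15): 6 × 9 = 54 ≡ 9. So 3^6 ≡ 9 (mod 15).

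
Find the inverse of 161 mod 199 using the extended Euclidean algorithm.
Extended GCD: 161(89) + 199(-72) = 1. So 161^(-1) ≡ 89 ≡ 89 (mod 199). Verify: 161 × 89 = 14329 ≡ 1 (mod 199)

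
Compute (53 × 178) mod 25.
9

(53 × 178) = 9434
9434 mod 25 = 9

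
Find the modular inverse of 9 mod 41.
9^(-1) ≡ 32 (mod 41). Verification: 9 × 32 = 288 ≡ 1 (mod 41)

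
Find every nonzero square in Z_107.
QRs mod 107: {1, 3, 4, 9, 10, 11, 12, 13, 14, 16, 19, 23, 25, 27, 29, 30, 33, 34, 35, 36, 37, 39, 40, 41, 42, 44, 47, 48, 49, 52, 53, 56, 57, 61, 62, 64, 69, 75, 76, 79, 81, 83, 85, 86, 87, 89, 90, 92, 99, 100, 101, 102, 105}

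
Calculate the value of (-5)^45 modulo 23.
Using Fermat: (-5)^{22} ≡ 1 (mod 23). 45 ≡ 1 (mod 22). So (-5)^{45} ≡ (-5)^{1} ≡ 18 (mod 23)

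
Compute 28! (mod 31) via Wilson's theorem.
(30)! = (28)! × (29) × (30) ≡ -1 (mod 31). So (28)! ≡ -1 × [(30)(29)]^(-1) ≡ 15 (mod 31)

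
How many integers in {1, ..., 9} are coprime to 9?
6

Prime factorization: 9 = 3^2
Using the formula φ(n) = n × Π(1 - 1/p) for each prime factor p:
φ(9) = 9 × (1 - 1/3)
φ(9) = 6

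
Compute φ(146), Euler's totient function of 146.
72

Prime factorization: 146 = 2 × 73
Using the formula φ(n) = n × Π(1 - 1/p) for each prime factor p:
φ(146) = 146 × (1 - 1/2) × (1 - 1/73)
φ(146) = 72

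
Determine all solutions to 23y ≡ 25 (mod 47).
44

Since gcd(23, 47) = 1 divides 25, a solution exists.
Multiply both sides by the inverse of 23 mod 47:
  23^(-1) mod 47 = 45
  x ≡ 45 × 25 ≡ 1125 ≡ 44 (mod 47)
Verification: 23 × 44 = 1012 = 21 × 47 + 25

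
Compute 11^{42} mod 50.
21

Using successive squaring:
Binary expansion of 42: 101010
Powers of 11 mod 50 (each is the square of the previous):
  11^1 ≡ 11 (mod 50)
  11^2 ≡ 11² = 121 ≡ 21 (mod 50)
  11^4 ≡ 21² = 441 ≡ 41 (mod 50)
  11^8 ≡ 41² = 1681 ≡ 31 (mod 50)
  11^16 ≡ 31² = 961 ≡ 11 (mod 50)
  11^32 ≡ 11² = 121 ≡ 21 (mod 50)
42 = 32 + 8 + 2, so 11^42 = 11^32 × 11^8 × 11^2 ≡ 21 × 31 × 21 (mod 50)
Multiplying step by step:
  21 × 31 = 651 ≡ 1 (mod 50)
  1 × 21 = 21 ≡ 21 (mod 50)
Result: 11^42 ≡ 21 (mod 50)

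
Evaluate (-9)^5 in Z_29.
(-9) ≡ 20 (mod 29). 5 = 4 + 1 (binary 101). Repeated squaring mod 29: 20^1 ≡ 20; 20^2 ≡ 20² = 400 ≡ 23; 20^4 ≡ 23² = 529 ≡ 7. Multiply: (-9)^5 ≡ 20^4 × 20^1 ≡ 7 × 20 (mod 29): 7 × 20 = 140 ≡ 24. So (-9)^5 ≡ 24 (mod 29).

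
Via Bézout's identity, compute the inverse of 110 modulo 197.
Extended GCD: 110(-77) + 197(43) = 1. So 110^(-1) ≡ 120 ≡ 120 (mod 197). Verify: 110 × 120 = 13200 ≡ 1 (mod 197)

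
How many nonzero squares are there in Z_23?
For prime 23, there are (p-1)/2 = (23-1)/2 = 11 quadratic residues (excluding 0).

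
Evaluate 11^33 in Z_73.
Using repeated squaring. 33 = 32 + 1 (binary 100001). Repeated squaring mod 73: 11^1 ≡ 11; 11^2 ≡ 11² = 121 ≡ 48; 11^4 ≡ 48² = 2304 ≡ 41; 11^8 ≡ 41² = 1681 ≡ 2; 11^16 ≡ 2² = 4 ≡ 4; 11^32 ≡ 4² = 16 ≡ 16. Multiply: 11^33 = 11^32 × 11^1 ≡ 16 × 11 (mod 73): 16 × 11 = 176 ≡ 30. So 11^33 ≡ 30 (mod 73).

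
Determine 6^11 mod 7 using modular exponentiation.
Using Fermat: 6^{6} ≡ 1 (mod 7). 11 ≡ 5 (mod 6). So 6^{11} ≡ 6^{5} ≡ 6 (mod 7)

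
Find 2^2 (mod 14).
2 = 2 (binary 10). Repeated squaring mod 14: 2^1 ≡ 2; 2^2 ≡ 2² = 4 ≡ 4. So 2^2 ≡ 4 (mod 14).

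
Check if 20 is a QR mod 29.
By Euler's criterion: 20^{14} ≡ 1 (mod 29). Since this equals 1, 20 is a QR.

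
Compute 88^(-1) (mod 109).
88^(-1) ≡ 83 (mod 109). Verification: 88 × 83 = 7304 ≡ 1 (mod 109)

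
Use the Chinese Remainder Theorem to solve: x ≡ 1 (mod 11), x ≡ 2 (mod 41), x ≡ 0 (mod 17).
3774

Using the Chinese Remainder Theorem:
M = product of moduli = 7667
For equation 1: M_1 = 697, 697 ≡ 4 (mod 11), inverse of 697 mod 11 is 3 (check: 4 × 3 = 12 ≡ 1 (mod 11))
For equation 2: M_2 = 187, 187 ≡ 23 (mod 41), inverse of 187 mod 41 is 25 (check: 23 × 25 = 575 ≡ 1 (mod 41))
For equation 3: M_3 = 451, 451 ≡ 9 (mod 17), inverse of 451 mod 17 is 2 (check: 9 × 2 = 18 ≡ 1 (mod 17))
Combine: x ≡ Σ r_i×M_i×(M_i⁻¹ mod m_i) = 1×697×3 + 2×187×25 + 0×451×2 = 2091 + 9350 + 0 = 11441
11441 mod 7667 = 3774
x ≡ 3774 (mod 7667)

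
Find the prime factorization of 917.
7 × 131

Divide by primes starting from smallest:
917 ÷ 7 = 131
131 ÷ 131 = 1

917 = 7 × 131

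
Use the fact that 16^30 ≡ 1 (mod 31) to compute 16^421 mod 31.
By Fermat: 16^{30} ≡ 1 (mod 31). 421 ≡ 1 (mod 30). So 16^{421} ≡ 16^{1} ≡ 16 (mod 31)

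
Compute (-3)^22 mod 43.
Using repeated squaring. (-3) ≡ 40 (mod 43). 22 = 16 + 4 + 2 (binary 10110). Repeated squaring mod 43: 40^1 ≡ 40; 40^2 ≡ 40² = 1600 ≡ 9; 40^4 ≡ 9² = 81 ≡ 38; 40^8 ≡ 38² = 1444 ≡ 25; 40^16 ≡ 25² = 625 ≡ 23. Multiply: (-3)^22 ≡ 40^16 × 40^4 × 40^2 ≡ 23 × 38 × 9 (mod 43): 23 × 38 = 874 ≡ 14; 14 × 9 = 126 ≡ 40. So (-3)^22 ≡ 40 (mod 43).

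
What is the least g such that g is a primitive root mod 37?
p - 1 = 36 has prime divisors 2, 3. h is a primitive root mod 37 iff h^(36/q) ≢ 1 (mod 37) for each such q.
h = 2: 2^18 ≡ 36, 2^12 ≡ 26 (mod 37); none is 1, so 2 has order 36 and is a primitive root.
The smallest primitive root mod 37 is g = 2.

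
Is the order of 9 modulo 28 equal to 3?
Yes, ord_28(9) = 3.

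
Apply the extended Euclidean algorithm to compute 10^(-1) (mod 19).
Extended GCD: 10(2) + 19(-1) = 1. So 10^(-1) ≡ 2 ≡ 2 (mod 19). Verify: 10 × 2 = 20 ≡ 1 (mod 19)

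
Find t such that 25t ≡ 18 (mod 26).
8

Since gcd(25, 26) = 1 divides 18, a solution exists.
Multiply both sides by the inverse of 25 mod 26:
  25^(-1) mod 26 = 25
  x ≡ 25 × 18 ≡ 450 ≡ 8 (mod 26)
Verification: 25 × 8 = 200 = 7 × 26 + 18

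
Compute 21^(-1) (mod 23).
21^(-1) ≡ 11 (mod 23). Verification: 21 × 11 = 231 ≡ 1 (mod 23)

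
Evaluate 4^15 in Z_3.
Using Fermat: 4^{2} ≡ 1 (mod 3). 15 ≡ 1 (mod 2). So 4^{15} ≡ 4^{1} ≡ 1 (mod 3)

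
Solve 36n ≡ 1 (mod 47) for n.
36^(-1) ≡ 17 (mod 47). Verification: 36 × 17 = 612 ≡ 1 (mod 47)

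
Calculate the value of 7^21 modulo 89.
Using repeated squaring. 21 = 16 + 4 + 1 (binary 10101). Repeated squaring mod 89: 7^1 ≡ 7; 7^2 ≡ 7² = 49 ≡ 49; 7^4 ≡ 49² = 2401 ≡ 87; 7^8 ≡ 87² = 7569 ≡ 4; 7^16 ≡ 4² = 16 ≡ 16. Multiply: 7^21 = 7^16 × 7^4 × 7^1 ≡ 16 × 87 × 7 (mod 89): 16 × 87 = 1392 ≡ 57; 57 × 7 = 399 ≡ 43. So 7^21 ≡ 43 (mod 89).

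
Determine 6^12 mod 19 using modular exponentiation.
Using repeated squaring. 12 = 8 + 4 (binary 1100). Repeated squaring mod 19: 6^1 ≡ 6; 6^2 ≡ 6² = 36 ≡ 17; 6^4 ≡ 17² = 289 ≡ 4; 6^8 ≡ 4² = 16 ≡ 16. Multiply: 6^12 = 6^8 × 6^4 ≡ 16 × 4 (mod 19): 16 × 4 = 64 ≡ 7. So 6^12 ≡ 7 (mod 19).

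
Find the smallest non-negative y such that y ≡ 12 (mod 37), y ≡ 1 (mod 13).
456

Using the Chinese Remainder Theorem:
M = product of moduli = 481
For equation 1: M_1 = 13, 13 ≡ 13 (mod 37), inverse of 13 mod 37 is 20 (check: 13 × 20 = 260 ≡ 1 (mod 37))
For equation 2: M_2 = 37, 37 ≡ 11 (mod 13), inverse of 37 mod 13 is 6 (check: 11 × 6 = 66 ≡ 1 (mod 13))
Combine: y ≡ Σ r_i×M_i×(M_i⁻¹ mod m_i) = 12×13×20 + 1×37×6 = 3120 + 222 = 3342
3342 mod 481 = 456
y ≡ 456 (mod 481)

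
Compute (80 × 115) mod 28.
16

(80 × 115) = 9200
9200 mod 28 = 16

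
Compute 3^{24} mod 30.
21

Using successive squaring:
Binary expansion of 24: 11000
Powers of 3 mod 30 (each is the square of the previous):
  3^1 ≡ 3 (mod 30)
  3^2 ≡ 3² = 9 ≡ 9 (mod 30)
  3^4 ≡ 9² = 81 ≡ 21 (mod 30)
  3^8 ≡ 21² = 441 ≡ 21 (mod 30)
  3^16 ≡ 21² = 441 ≡ 21 (mod 30)
24 = 16 + 8, so 3^24 = 3^16 × 3^8 ≡ 21 × 21 (mod 30)
Multiplying step by step:
  21 × 21 = 441 ≡ 21 (mod 30)
Result: 3^24 ≡ 21 (mod 30)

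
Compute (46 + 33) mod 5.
4

(46 + 33) = 79
79 mod 5 = 4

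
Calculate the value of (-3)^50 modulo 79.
Using repeated squaring. (-3) ≡ 76 (mod 79). 50 = 32 + 16 + 2 (binary 110010). Repeated squaring mod 79: 76^1 ≡ 76; 76^2 ≡ 76² = 5776 ≡ 9; 76^4 ≡ 9² = 81 ≡ 2; 76^8 ≡ 2² = 4 ≡ 4; 76^16 ≡ 4² = 16 ≡ 16; 76^32 ≡ 16² = 256 ≡ 19. Multiply: (-3)^50 ≡ 76^32 × 76^16 × 76^2 ≡ 19 × 16 × 9 (mod 79): 19 × 16 = 304 ≡ 67; 67 × 9 = 603 ≡ 50. So (-3)^50 ≡ 50 (mod 79).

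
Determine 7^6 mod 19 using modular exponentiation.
6 = 4 + 2 (binary 110). Repeated squaring mod 19: 7^1 ≡ 7; 7^2 ≡ 7² = 49 ≡ 11; 7^4 ≡ 11² = 121 ≡ 7. Multiply: 7^6 = 7^4 × 7^2 ≡ 7 × 11 (mod 19): 7 × 11 = 77 ≡ 1. So 7^6 ≡ 1 (mod 19).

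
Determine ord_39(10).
Powers of 10 mod 39: 10^1≡10, 10^2≡22, 10^3≡25, 10^4≡16, 10^5≡4, 10^6≡1. Order = 6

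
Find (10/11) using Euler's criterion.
(10/11) = 10^{5} mod 11 = -1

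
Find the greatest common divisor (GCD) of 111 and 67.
1

Using the Euclidean algorithm:
111 = 1 × 67 + 44
67 = 1 × 44 + 23
44 = 1 × 23 + 21
23 = 1 × 21 + 2
21 = 10 × 2 + 1
2 = 2 × 1 + 0

GCD(111, 67) = 1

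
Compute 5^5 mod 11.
5 = 4 + 1 (binary 101). Repeated squaring mod 11: 5^1 ≡ 5; 5^2 ≡ 5² = 25 ≡ 3; 5^4 ≡ 3² = 9 ≡ 9. Multiply: 5^5 = 5^4 × 5^1 ≡ 9 × 5 (mod 11): 9 × 5 = 45 ≡ 1. So 5^5 ≡ 1 (mod 11).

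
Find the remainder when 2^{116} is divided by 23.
By Fermat: 2^{22} ≡ 1 (mod 23). 116 = 5×22 + 6. So 2^{116} ≡ 2^{6} ≡ 18 (mod 23)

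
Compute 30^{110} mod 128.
0

Using successive squaring:
Binary expansion of 110: 1101110
Powers of 30 mod 128 (each is the square of the previous):
  30^1 ≡ 30 (mod 128)
  30^2 ≡ 30² = 900 ≡ 4 (mod 128)
  30^4 ≡ 4² = 16 ≡ 16 (mod 128)
  30^8 ≡ 16² = 256 ≡ 0 (mod 128)
  30^16 ≡ 0² = 0 ≡ 0 (mod 128)
  30^32 ≡ 0² = 0 ≡ 0 (mod 128)
  30^64 ≡ 0² = 0 ≡ 0 (mod 128)
110 = 64 + 32 + 8 + 4 + 2, so 30^110 = 30^64 × 30^32 × 30^8 × 30^4 × 30^2 ≡ 0 × 0 × 0 × 16 × 4 (mod 128)
Multiplying step by step:
  0 × 0 = 0 ≡ 0 (mod 128)
  0 × 0 = 0 ≡ 0 (mod 128)
  0 × 16 = 0 ≡ 0 (mod 128)
  0 × 4 = 0 ≡ 0 (mod 128)
Result: 30^110 ≡ 0 (mod 128)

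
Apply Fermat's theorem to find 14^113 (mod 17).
By Fermat: 14^{16} ≡ 1 (mod 17). 113 = 7×16 + 1. So 14^{113} ≡ 14^{1} ≡ 14 (mod 17)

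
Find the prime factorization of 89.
89

Divide by primes starting from smallest:
89 ÷ 89 = 1

89 = 89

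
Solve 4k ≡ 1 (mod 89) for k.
67

Using Extended Euclidean Algorithm:
gcd(4, 89) = 1
Bezout coefficients: 4 × -22 + 89 × 1 = 1
So 4 × -22 ≡ 1 (mod 89)
The inverse is -22 mod 89 = 67
Verification: 4 × 67 = 268 = 3 × 89 + 1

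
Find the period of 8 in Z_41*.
Powers of 8 mod 41: 8^1≡8, 8^2≡23, 8^3≡20, 8^4≡37, 8^5≡9, 8^6≡31, 8^7≡2, 8^8≡16, 8^9≡5, 8^10≡40, 8^11≡33, 8^12≡18, 8^13≡21, 8^14≡4, 8^15≡32, 8^16≡10, 8^17≡39, 8^18≡25, 8^19≡36, 8^20≡1. Order = 20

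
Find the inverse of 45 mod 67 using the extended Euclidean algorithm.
Extended GCD: 45(3) + 67(-2) = 1. So 45^(-1) ≡ 3 ≡ 3 (mod 67). Verify: 45 × 3 = 135 ≡ 1 (mod 67)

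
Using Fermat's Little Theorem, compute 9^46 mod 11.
By Fermat: 9^{10} ≡ 1 (mod 11). 46 = 4×10 + 6. So 9^{46} ≡ 9^{6} ≡ 9 (mod 11)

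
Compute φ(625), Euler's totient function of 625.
500

Prime factorization: 625 = 5^4
Using the formula φ(n) = n × Π(1 - 1/p) for each prime factor p:
φ(625) = 625 × (1 - 1/5)
φ(625) = 500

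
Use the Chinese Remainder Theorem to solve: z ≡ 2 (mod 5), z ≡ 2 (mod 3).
M = 5 × 3 = 15. M₁ = 3, y₁ ≡ 2 (mod 5). M₂ = 5, y₂ ≡ 2 (mod 3). z = 2×3×2 + 2×5×2 ≡ 2 (mod 15)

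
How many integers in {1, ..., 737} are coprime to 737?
660

Prime factorization: 737 = 11 × 67
Using the formula φ(n) = n × Π(1 - 1/p) for each prime factor p:
φ(737) = 737 × (1 - 1/11) × (1 - 1/67)
φ(737) = 660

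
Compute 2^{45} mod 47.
24

Using successive squaring:
Binary expansion of 45: 101101
Powers of 2 mod 47 (each is the square of the previous):
  2^1 ≡ 2 (mod 47)
  2^2 ≡ 2² = 4 ≡ 4 (mod 47)
  2^4 ≡ 4² = 16 ≡ 16 (mod 47)
  2^8 ≡ 16² = 256 ≡ 21 (mod 47)
  2^16 ≡ 21² = 441 ≡ 18 (mod 47)
  2^32 ≡ 18² = 324 ≡ 42 (mod 47)
45 = 32 + 8 + 4 + 1, so 2^45 = 2^32 × 2^8 × 2^4 × 2^1 ≡ 42 × 21 × 16 × 2 (mod 47)
Multiplying step by step:
  42 × 21 = 882 ≡ 36 (mod 47)
  36 × 16 = 576 ≡ 12 (mod 47)
  12 × 2 = 24 ≡ 24 (mod 47)
Result: 2^45 ≡ 24 (mod 47)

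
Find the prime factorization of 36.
2^2 × 3^2

Divide by primes starting from smallest:
36 ÷ 2 = 18
18 ÷ 2 = 9
9 ÷ 3 = 3
3 ÷ 3 = 1

36 = 2^2 × 3^2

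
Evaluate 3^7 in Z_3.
3 ≡ 0 (mod 3). 7 = 4 + 2 + 1 (binary 111). Repeated squaring mod 3: 0^1 ≡ 0; 0^2 ≡ 0² = 0 ≡ 0; 0^4 ≡ 0² = 0 ≡ 0. Multiply: 3^7 ≡ 0^4 × 0^2 × 0^1 ≡ 0 × 0 × 0 (mod 3): 0 × 0 = 0 ≡ 0; 0 × 0 = 0 ≡ 0. So 3^7 ≡ 0 (mod 3).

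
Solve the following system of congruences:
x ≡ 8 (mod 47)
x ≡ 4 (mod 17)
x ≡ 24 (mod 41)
16834

Using the Chinese Remainder Theorem:
M = product of moduli = 32759
For equation 1: M_1 = 697, 697 ≡ 39 (mod 47), inverse of 697 mod 47 is 41 (check: 39 × 41 = 1599 ≡ 1 (mod 47))
For equation 2: M_2 = 1927, 1927 ≡ 6 (mod 17), inverse of 1927 mod 17 is 3 (check: 6 × 3 = 18 ≡ 1 (mod 17))
For equation 3: M_3 = 799, 799 ≡ 20 (mod 41), inverse of 799 mod 41 is 39 (check: 20 × 39 = 780 ≡ 1 (mod 41))
Combine: x ≡ Σ r_i×M_i×(M_i⁻¹ mod m_i) = 8×697×41 + 4×1927×3 + 24×799×39 = 228616 + 23124 + 747864 = 999604
999604 mod 32759 = 16834
x ≡ 16834 (mod 32759)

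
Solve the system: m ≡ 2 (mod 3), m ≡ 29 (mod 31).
M = 3 × 31 = 93. M₁ = 31, y₁ ≡ 1 (mod 3). M₂ = 3, y₂ ≡ 21 (mod 31). m = 2×31×1 + 29×3×21 ≡ 29 (mod 93)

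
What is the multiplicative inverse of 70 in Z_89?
70^(-1) ≡ 14 (mod 89). Verification: 70 × 14 = 980 ≡ 1 (mod 89)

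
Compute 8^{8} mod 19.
7

Using successive squaring:
Binary expansion of 8: 1000
Powers of 8 mod 19 (each is the square of the previous):
  8^1 ≡ 8 (mod 19)
  8^2 ≡ 8² = 64 ≡ 7 (mod 19)
  8^4 ≡ 7² = 49 ≡ 11 (mod 19)
  8^8 ≡ 11² = 121 ≡ 7 (mod 19)
8 is a power of 2, so 8^8 is the last square: ≡ 7 (mod 19)
Result: 8^8 ≡ 7 (mod 19)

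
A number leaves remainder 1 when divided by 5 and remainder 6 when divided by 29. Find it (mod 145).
M = 5 × 29 = 145. M₁ = 29, y₁ ≡ 4 (mod 5). M₂ = 5, y₂ ≡ 6 (mod 29). y = 1×29×4 + 6×5×6 ≡ 6 (mod 145)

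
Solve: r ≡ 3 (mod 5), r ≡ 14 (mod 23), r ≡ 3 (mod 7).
M = 5 × 23 × 7 = 805. M₁ = 161, y₁ ≡ 1 (mod 5). M₂ = 35, y₂ ≡ 2 (mod 23). M₃ = 115, y₃ ≡ 5 (mod 7). r = 3×161×1 + 14×35×2 + 3×115×5 ≡ 773 (mod 805)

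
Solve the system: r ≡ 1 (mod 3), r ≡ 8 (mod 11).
M = 3 × 11 = 33. M₁ = 11, y₁ ≡ 2 (mod 3). M₂ = 3, y₂ ≡ 4 (mod 11). r = 1×11×2 + 8×3×4 ≡ 19 (mod 33)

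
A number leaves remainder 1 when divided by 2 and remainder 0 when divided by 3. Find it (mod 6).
M = 2 × 3 = 6. M₁ = 3, y₁ ≡ 1 (mod 2). M₂ = 2, y₂ ≡ 2 (mod 3). k = 1×3×1 + 0×2×2 ≡ 3 (mod 6)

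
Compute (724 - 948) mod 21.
7

(724 - 948) = -224
-224 mod 21 = 7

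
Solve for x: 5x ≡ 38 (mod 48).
46

Since gcd(5, 48) = 1 divides 38, a solution exists.
Multiply both sides by the inverse of 5 mod 48:
  5^(-1) mod 48 = 29
  x ≡ 29 × 38 ≡ 1102 ≡ 46 (mod 48)
Verification: 5 × 46 = 230 = 4 × 48 + 38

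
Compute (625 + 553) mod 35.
23

(625 + 553) = 1178
1178 mod 35 = 23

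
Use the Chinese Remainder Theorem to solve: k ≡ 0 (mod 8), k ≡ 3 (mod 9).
M = 8 × 9 = 72. M₁ = 9, y₁ ≡ 1 (mod 8). M₂ = 8, y₂ ≡ 8 (mod 9). k = 0×9×1 + 3×8×8 ≡ 48 (mod 72)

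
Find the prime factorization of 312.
2^3 × 3 × 13

Divide by primes starting from smallest:
312 ÷ 2 = 156
156 ÷ 2 = 78
78 ÷ 2 = 39
39 ÷ 3 = 13
13 ÷ 13 = 1

312 = 2^3 × 3 × 13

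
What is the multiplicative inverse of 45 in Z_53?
33

Using Extended Euclidean Algorithm:
gcd(45, 53) = 1
Bezout coefficients: 45 × -20 + 53 × 17 = 1
So 45 × -20 ≡ 1 (mod 53)
The inverse is -20 mod 53 = 33
Verification: 45 × 33 = 1485 = 28 × 53 + 1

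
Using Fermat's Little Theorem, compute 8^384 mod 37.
By Fermat: 8^{36} ≡ 1 (mod 37). 384 ≡ 24 (mod 36). So 8^{384} ≡ 8^{24} ≡ 1 (mod 37)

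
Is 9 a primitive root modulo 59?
No

To verify, check if 9^(58/q) ≢ 1 (mod 59) for each prime divisor q of 58
Divisors of 58 = 58: [1, 2, 29, 58]
  9^(58/2) = 9^29 ≡ 1 (mod 59)
  9^(58/29) = 9^2 ≡ 22 (mod 59)
Conclusion: 9 is not a primitive root modulo 59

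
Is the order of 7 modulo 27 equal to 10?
No, the actual order is 9, not 10.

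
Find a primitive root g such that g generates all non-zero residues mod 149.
p - 1 = 148 has prime divisors 2, 37. h is a primitive root mod 149 iff h^(148/q) ≢ 1 (mod 149) for each such q.
h = 2: 2^74 ≡ 148, 2^4 ≡ 16 (mod 149); none is 1, so 2 has order 148 and is a primitive root.
The smallest primitive root mod 149 is g = 2.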